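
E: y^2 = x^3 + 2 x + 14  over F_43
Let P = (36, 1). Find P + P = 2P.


Doubling: s = (3 x1^2 + a) / (2 y1)
s = (3*36^2 + 2) / (2*1) mod 43 = 10
x3 = s^2 - 2 x1 mod 43 = 10^2 - 2*36 = 28
y3 = s (x1 - x3) - y1 mod 43 = 10 * (36 - 28) - 1 = 36

2P = (28, 36)


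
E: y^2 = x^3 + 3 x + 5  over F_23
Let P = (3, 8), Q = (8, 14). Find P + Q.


P != Q, so use the chord formula.
s = (y2 - y1) / (x2 - x1) = (6) / (5) mod 23 = 15
x3 = s^2 - x1 - x2 mod 23 = 15^2 - 3 - 8 = 7
y3 = s (x1 - x3) - y1 mod 23 = 15 * (3 - 7) - 8 = 1

P + Q = (7, 1)


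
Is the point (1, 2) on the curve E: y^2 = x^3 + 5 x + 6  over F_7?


Check whether y^2 = x^3 + 5 x + 6 (mod 7) for (x, y) = (1, 2).
LHS: y^2 = 2^2 mod 7 = 4
RHS: x^3 + 5 x + 6 = 1^3 + 5*1 + 6 mod 7 = 5
LHS != RHS

No, not on the curve


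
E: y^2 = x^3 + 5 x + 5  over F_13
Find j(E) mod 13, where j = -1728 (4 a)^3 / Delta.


Delta = -16(4 a^3 + 27 b^2) mod 13 = 11
-1728 * (4 a)^3 = -1728 * (4*5)^3 mod 13 = 5
j = 5 * 11^(-1) mod 13 = 4

j = 4 (mod 13)


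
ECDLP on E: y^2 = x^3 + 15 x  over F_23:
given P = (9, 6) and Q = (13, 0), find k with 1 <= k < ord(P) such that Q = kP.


Enumerate multiples of P until we hit Q = (13, 0):
  1P = (9, 6)
  2P = (13, 0)
Match found at i = 2.

k = 2


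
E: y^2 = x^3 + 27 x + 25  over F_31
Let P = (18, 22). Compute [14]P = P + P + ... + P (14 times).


k = 14 = 1110_2 (binary, LSB first: 0111)
Double-and-add from P = (18, 22):
  bit 0 = 0: acc unchanged = O
  bit 1 = 1: acc = O + (14, 4) = (14, 4)
  bit 2 = 1: acc = (14, 4) + (0, 26) = (22, 13)
  bit 3 = 1: acc = (22, 13) + (20, 28) = (22, 18)

14P = (22, 18)


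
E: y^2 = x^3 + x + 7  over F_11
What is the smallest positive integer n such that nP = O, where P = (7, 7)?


Compute successive multiples of P until we hit O:
  1P = (7, 7)
  2P = (1, 3)
  3P = (1, 8)
  4P = (7, 4)
  5P = O

ord(P) = 5


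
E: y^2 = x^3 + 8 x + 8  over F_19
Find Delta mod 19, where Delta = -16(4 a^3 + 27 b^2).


4 a^3 + 27 b^2 = 4*8^3 + 27*8^2 = 2048 + 1728 = 3776
Delta = -16 * (3776) = -60416
Delta mod 19 = 4

Delta = 4 (mod 19)


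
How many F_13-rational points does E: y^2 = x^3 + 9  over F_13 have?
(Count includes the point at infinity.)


For each x in F_13, count y with y^2 = x^3 + 0 x + 9 mod 13:
  x = 0: RHS = 9, y in [3, 10]  -> 2 point(s)
  x = 1: RHS = 10, y in [6, 7]  -> 2 point(s)
  x = 2: RHS = 4, y in [2, 11]  -> 2 point(s)
  x = 3: RHS = 10, y in [6, 7]  -> 2 point(s)
  x = 5: RHS = 4, y in [2, 11]  -> 2 point(s)
  x = 6: RHS = 4, y in [2, 11]  -> 2 point(s)
  x = 7: RHS = 1, y in [1, 12]  -> 2 point(s)
  x = 8: RHS = 1, y in [1, 12]  -> 2 point(s)
  x = 9: RHS = 10, y in [6, 7]  -> 2 point(s)
  x = 11: RHS = 1, y in [1, 12]  -> 2 point(s)
Affine points: 20. Add the point at infinity: total = 21.

#E(F_13) = 21


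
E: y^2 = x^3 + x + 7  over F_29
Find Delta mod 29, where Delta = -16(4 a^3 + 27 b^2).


4 a^3 + 27 b^2 = 4*1^3 + 27*7^2 = 4 + 1323 = 1327
Delta = -16 * (1327) = -21232
Delta mod 29 = 25

Delta = 25 (mod 29)


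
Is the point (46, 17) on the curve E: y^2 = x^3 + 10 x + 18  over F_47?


Check whether y^2 = x^3 + 10 x + 18 (mod 47) for (x, y) = (46, 17).
LHS: y^2 = 17^2 mod 47 = 7
RHS: x^3 + 10 x + 18 = 46^3 + 10*46 + 18 mod 47 = 7
LHS = RHS

Yes, on the curve


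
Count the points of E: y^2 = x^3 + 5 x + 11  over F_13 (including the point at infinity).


For each x in F_13, count y with y^2 = x^3 + 5 x + 11 mod 13:
  x = 1: RHS = 4, y in [2, 11]  -> 2 point(s)
  x = 2: RHS = 3, y in [4, 9]  -> 2 point(s)
  x = 3: RHS = 1, y in [1, 12]  -> 2 point(s)
  x = 4: RHS = 4, y in [2, 11]  -> 2 point(s)
  x = 6: RHS = 10, y in [6, 7]  -> 2 point(s)
  x = 7: RHS = 12, y in [5, 8]  -> 2 point(s)
  x = 8: RHS = 4, y in [2, 11]  -> 2 point(s)
Affine points: 14. Add the point at infinity: total = 15.

#E(F_13) = 15


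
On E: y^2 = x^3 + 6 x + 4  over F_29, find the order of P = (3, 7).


Compute successive multiples of P until we hit O:
  1P = (3, 7)
  2P = (0, 27)
  3P = (6, 13)
  4P = (24, 9)
  5P = (22, 5)
  6P = (11, 3)
  7P = (8, 10)
  8P = (23, 10)
  ... (continuing to 37P)
  37P = O

ord(P) = 37


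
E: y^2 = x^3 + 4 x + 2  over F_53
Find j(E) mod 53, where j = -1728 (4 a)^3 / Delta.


Delta = -16(4 a^3 + 27 b^2) mod 53 = 6
-1728 * (4 a)^3 = -1728 * (4*4)^3 mod 53 = 50
j = 50 * 6^(-1) mod 53 = 26

j = 26 (mod 53)


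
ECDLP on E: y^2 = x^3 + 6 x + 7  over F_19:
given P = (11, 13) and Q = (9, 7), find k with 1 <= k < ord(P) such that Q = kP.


Enumerate multiples of P until we hit Q = (9, 7):
  1P = (11, 13)
  2P = (8, 4)
  3P = (9, 12)
  4P = (4, 0)
  5P = (9, 7)
Match found at i = 5.

k = 5


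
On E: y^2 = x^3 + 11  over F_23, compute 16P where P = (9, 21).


k = 16 = 10000_2 (binary, LSB first: 00001)
Double-and-add from P = (9, 21):
  bit 0 = 0: acc unchanged = O
  bit 1 = 0: acc unchanged = O
  bit 2 = 0: acc unchanged = O
  bit 3 = 0: acc unchanged = O
  bit 4 = 1: acc = O + (16, 6) = (16, 6)

16P = (16, 6)


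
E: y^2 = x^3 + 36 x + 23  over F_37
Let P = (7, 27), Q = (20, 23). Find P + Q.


P != Q, so use the chord formula.
s = (y2 - y1) / (x2 - x1) = (33) / (13) mod 37 = 31
x3 = s^2 - x1 - x2 mod 37 = 31^2 - 7 - 20 = 9
y3 = s (x1 - x3) - y1 mod 37 = 31 * (7 - 9) - 27 = 22

P + Q = (9, 22)


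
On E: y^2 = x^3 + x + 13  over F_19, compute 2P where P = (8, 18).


Doubling: s = (3 x1^2 + a) / (2 y1)
s = (3*8^2 + 1) / (2*18) mod 19 = 8
x3 = s^2 - 2 x1 mod 19 = 8^2 - 2*8 = 10
y3 = s (x1 - x3) - y1 mod 19 = 8 * (8 - 10) - 18 = 4

2P = (10, 4)


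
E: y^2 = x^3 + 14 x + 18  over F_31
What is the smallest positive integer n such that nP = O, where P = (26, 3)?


Compute successive multiples of P until we hit O:
  1P = (26, 3)
  2P = (7, 5)
  3P = (23, 13)
  4P = (0, 24)
  5P = (9, 25)
  6P = (1, 23)
  7P = (22, 0)
  8P = (1, 8)
  ... (continuing to 14P)
  14P = O

ord(P) = 14


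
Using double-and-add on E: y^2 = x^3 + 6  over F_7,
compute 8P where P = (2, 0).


k = 8 = 1000_2 (binary, LSB first: 0001)
Double-and-add from P = (2, 0):
  bit 0 = 0: acc unchanged = O
  bit 1 = 0: acc unchanged = O
  bit 2 = 0: acc unchanged = O
  bit 3 = 1: acc = O + O = O

8P = O


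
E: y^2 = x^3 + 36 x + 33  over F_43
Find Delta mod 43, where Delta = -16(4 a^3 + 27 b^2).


4 a^3 + 27 b^2 = 4*36^3 + 27*33^2 = 186624 + 29403 = 216027
Delta = -16 * (216027) = -3456432
Delta mod 43 = 37

Delta = 37 (mod 43)


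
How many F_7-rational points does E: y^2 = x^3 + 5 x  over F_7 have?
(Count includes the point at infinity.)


For each x in F_7, count y with y^2 = x^3 + 5 x + 0 mod 7:
  x = 0: RHS = 0, y in [0]  -> 1 point(s)
  x = 2: RHS = 4, y in [2, 5]  -> 2 point(s)
  x = 3: RHS = 0, y in [0]  -> 1 point(s)
  x = 4: RHS = 0, y in [0]  -> 1 point(s)
  x = 6: RHS = 1, y in [1, 6]  -> 2 point(s)
Affine points: 7. Add the point at infinity: total = 8.

#E(F_7) = 8


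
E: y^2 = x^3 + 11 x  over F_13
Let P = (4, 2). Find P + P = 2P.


Doubling: s = (3 x1^2 + a) / (2 y1)
s = (3*4^2 + 11) / (2*2) mod 13 = 5
x3 = s^2 - 2 x1 mod 13 = 5^2 - 2*4 = 4
y3 = s (x1 - x3) - y1 mod 13 = 5 * (4 - 4) - 2 = 11

2P = (4, 11)


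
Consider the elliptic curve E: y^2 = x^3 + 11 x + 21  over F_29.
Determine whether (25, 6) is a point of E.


Check whether y^2 = x^3 + 11 x + 21 (mod 29) for (x, y) = (25, 6).
LHS: y^2 = 6^2 mod 29 = 7
RHS: x^3 + 11 x + 21 = 25^3 + 11*25 + 21 mod 29 = 0
LHS != RHS

No, not on the curve


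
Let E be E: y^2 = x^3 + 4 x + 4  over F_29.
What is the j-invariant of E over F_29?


Delta = -16(4 a^3 + 27 b^2) mod 29 = 12
-1728 * (4 a)^3 = -1728 * (4*4)^3 mod 29 = 26
j = 26 * 12^(-1) mod 29 = 7

j = 7 (mod 29)


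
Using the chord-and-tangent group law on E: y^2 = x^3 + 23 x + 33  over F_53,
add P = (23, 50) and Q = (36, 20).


P != Q, so use the chord formula.
s = (y2 - y1) / (x2 - x1) = (23) / (13) mod 53 = 14
x3 = s^2 - x1 - x2 mod 53 = 14^2 - 23 - 36 = 31
y3 = s (x1 - x3) - y1 mod 53 = 14 * (23 - 31) - 50 = 50

P + Q = (31, 50)


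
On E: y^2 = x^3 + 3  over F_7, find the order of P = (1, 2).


Compute successive multiples of P until we hit O:
  1P = (1, 2)
  2P = (6, 3)
  3P = (2, 2)
  4P = (4, 5)
  5P = (3, 3)
  6P = (5, 3)
  7P = (5, 4)
  8P = (3, 4)
  ... (continuing to 13P)
  13P = O

ord(P) = 13


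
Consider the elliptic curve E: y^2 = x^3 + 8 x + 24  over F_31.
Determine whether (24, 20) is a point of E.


Check whether y^2 = x^3 + 8 x + 24 (mod 31) for (x, y) = (24, 20).
LHS: y^2 = 20^2 mod 31 = 28
RHS: x^3 + 8 x + 24 = 24^3 + 8*24 + 24 mod 31 = 28
LHS = RHS

Yes, on the curve


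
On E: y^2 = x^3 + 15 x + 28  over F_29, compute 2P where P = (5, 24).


Doubling: s = (3 x1^2 + a) / (2 y1)
s = (3*5^2 + 15) / (2*24) mod 29 = 20
x3 = s^2 - 2 x1 mod 29 = 20^2 - 2*5 = 13
y3 = s (x1 - x3) - y1 mod 29 = 20 * (5 - 13) - 24 = 19

2P = (13, 19)


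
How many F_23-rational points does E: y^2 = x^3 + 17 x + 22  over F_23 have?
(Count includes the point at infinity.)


For each x in F_23, count y with y^2 = x^3 + 17 x + 22 mod 23:
  x = 2: RHS = 18, y in [8, 15]  -> 2 point(s)
  x = 3: RHS = 8, y in [10, 13]  -> 2 point(s)
  x = 4: RHS = 16, y in [4, 19]  -> 2 point(s)
  x = 5: RHS = 2, y in [5, 18]  -> 2 point(s)
  x = 6: RHS = 18, y in [8, 15]  -> 2 point(s)
  x = 7: RHS = 1, y in [1, 22]  -> 2 point(s)
  x = 8: RHS = 3, y in [7, 16]  -> 2 point(s)
  x = 13: RHS = 2, y in [5, 18]  -> 2 point(s)
  x = 15: RHS = 18, y in [8, 15]  -> 2 point(s)
  x = 17: RHS = 3, y in [7, 16]  -> 2 point(s)
  x = 20: RHS = 13, y in [6, 17]  -> 2 point(s)
  x = 21: RHS = 3, y in [7, 16]  -> 2 point(s)
  x = 22: RHS = 4, y in [2, 21]  -> 2 point(s)
Affine points: 26. Add the point at infinity: total = 27.

#E(F_23) = 27


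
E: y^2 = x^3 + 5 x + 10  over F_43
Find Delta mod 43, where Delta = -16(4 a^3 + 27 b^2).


4 a^3 + 27 b^2 = 4*5^3 + 27*10^2 = 500 + 2700 = 3200
Delta = -16 * (3200) = -51200
Delta mod 43 = 13

Delta = 13 (mod 43)


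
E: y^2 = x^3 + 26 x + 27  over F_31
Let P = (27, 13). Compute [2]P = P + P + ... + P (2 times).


k = 2 = 10_2 (binary, LSB first: 01)
Double-and-add from P = (27, 13):
  bit 0 = 0: acc unchanged = O
  bit 1 = 1: acc = O + (15, 14) = (15, 14)

2P = (15, 14)


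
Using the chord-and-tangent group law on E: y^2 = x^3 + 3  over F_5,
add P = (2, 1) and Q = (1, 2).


P != Q, so use the chord formula.
s = (y2 - y1) / (x2 - x1) = (1) / (4) mod 5 = 4
x3 = s^2 - x1 - x2 mod 5 = 4^2 - 2 - 1 = 3
y3 = s (x1 - x3) - y1 mod 5 = 4 * (2 - 3) - 1 = 0

P + Q = (3, 0)


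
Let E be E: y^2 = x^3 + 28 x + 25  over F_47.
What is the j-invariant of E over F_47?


Delta = -16(4 a^3 + 27 b^2) mod 47 = 11
-1728 * (4 a)^3 = -1728 * (4*28)^3 mod 47 = 44
j = 44 * 11^(-1) mod 47 = 4

j = 4 (mod 47)


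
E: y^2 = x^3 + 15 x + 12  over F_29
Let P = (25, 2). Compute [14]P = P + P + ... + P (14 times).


k = 14 = 1110_2 (binary, LSB first: 0111)
Double-and-add from P = (25, 2):
  bit 0 = 0: acc unchanged = O
  bit 1 = 1: acc = O + (15, 25) = (15, 25)
  bit 2 = 1: acc = (15, 25) + (5, 26) = (18, 13)
  bit 3 = 1: acc = (18, 13) + (12, 21) = (4, 7)

14P = (4, 7)


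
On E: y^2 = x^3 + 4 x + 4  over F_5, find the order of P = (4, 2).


Compute successive multiples of P until we hit O:
  1P = (4, 2)
  2P = (1, 2)
  3P = (0, 3)
  4P = (2, 0)
  5P = (0, 2)
  6P = (1, 3)
  7P = (4, 3)
  8P = O

ord(P) = 8


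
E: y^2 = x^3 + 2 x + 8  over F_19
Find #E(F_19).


For each x in F_19, count y with y^2 = x^3 + 2 x + 8 mod 19:
  x = 1: RHS = 11, y in [7, 12]  -> 2 point(s)
  x = 2: RHS = 1, y in [1, 18]  -> 2 point(s)
  x = 4: RHS = 4, y in [2, 17]  -> 2 point(s)
  x = 7: RHS = 4, y in [2, 17]  -> 2 point(s)
  x = 8: RHS = 4, y in [2, 17]  -> 2 point(s)
  x = 14: RHS = 6, y in [5, 14]  -> 2 point(s)
  x = 18: RHS = 5, y in [9, 10]  -> 2 point(s)
Affine points: 14. Add the point at infinity: total = 15.

#E(F_19) = 15


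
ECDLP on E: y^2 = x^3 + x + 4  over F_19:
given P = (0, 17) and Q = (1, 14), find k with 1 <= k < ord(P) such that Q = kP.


Enumerate multiples of P until we hit Q = (1, 14):
  1P = (0, 17)
  2P = (6, 13)
  3P = (5, 18)
  4P = (11, 15)
  5P = (14, 8)
  6P = (9, 1)
  7P = (8, 12)
  8P = (1, 5)
  9P = (10, 8)
  10P = (10, 11)
  11P = (1, 14)
Match found at i = 11.

k = 11


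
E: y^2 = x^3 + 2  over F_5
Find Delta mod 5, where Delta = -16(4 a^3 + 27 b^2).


4 a^3 + 27 b^2 = 4*0^3 + 27*2^2 = 0 + 108 = 108
Delta = -16 * (108) = -1728
Delta mod 5 = 2

Delta = 2 (mod 5)


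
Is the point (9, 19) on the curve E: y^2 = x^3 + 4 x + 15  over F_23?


Check whether y^2 = x^3 + 4 x + 15 (mod 23) for (x, y) = (9, 19).
LHS: y^2 = 19^2 mod 23 = 16
RHS: x^3 + 4 x + 15 = 9^3 + 4*9 + 15 mod 23 = 21
LHS != RHS

No, not on the curve


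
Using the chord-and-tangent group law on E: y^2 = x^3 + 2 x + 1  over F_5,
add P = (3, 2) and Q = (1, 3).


P != Q, so use the chord formula.
s = (y2 - y1) / (x2 - x1) = (1) / (3) mod 5 = 2
x3 = s^2 - x1 - x2 mod 5 = 2^2 - 3 - 1 = 0
y3 = s (x1 - x3) - y1 mod 5 = 2 * (3 - 0) - 2 = 4

P + Q = (0, 4)


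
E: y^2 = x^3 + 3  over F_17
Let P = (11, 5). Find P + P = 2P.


Doubling: s = (3 x1^2 + a) / (2 y1)
s = (3*11^2 + 0) / (2*5) mod 17 = 4
x3 = s^2 - 2 x1 mod 17 = 4^2 - 2*11 = 11
y3 = s (x1 - x3) - y1 mod 17 = 4 * (11 - 11) - 5 = 12

2P = (11, 12)


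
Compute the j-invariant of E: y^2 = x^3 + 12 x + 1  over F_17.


Delta = -16(4 a^3 + 27 b^2) mod 17 = 3
-1728 * (4 a)^3 = -1728 * (4*12)^3 mod 17 = 8
j = 8 * 3^(-1) mod 17 = 14

j = 14 (mod 17)


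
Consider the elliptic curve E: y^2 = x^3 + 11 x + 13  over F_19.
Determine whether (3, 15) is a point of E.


Check whether y^2 = x^3 + 11 x + 13 (mod 19) for (x, y) = (3, 15).
LHS: y^2 = 15^2 mod 19 = 16
RHS: x^3 + 11 x + 13 = 3^3 + 11*3 + 13 mod 19 = 16
LHS = RHS

Yes, on the curve


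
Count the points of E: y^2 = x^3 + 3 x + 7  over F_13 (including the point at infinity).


For each x in F_13, count y with y^2 = x^3 + 3 x + 7 mod 13:
  x = 3: RHS = 4, y in [2, 11]  -> 2 point(s)
  x = 5: RHS = 4, y in [2, 11]  -> 2 point(s)
  x = 8: RHS = 10, y in [6, 7]  -> 2 point(s)
  x = 9: RHS = 9, y in [3, 10]  -> 2 point(s)
  x = 10: RHS = 10, y in [6, 7]  -> 2 point(s)
  x = 12: RHS = 3, y in [4, 9]  -> 2 point(s)
Affine points: 12. Add the point at infinity: total = 13.

#E(F_13) = 13


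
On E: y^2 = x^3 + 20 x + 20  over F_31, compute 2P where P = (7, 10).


Doubling: s = (3 x1^2 + a) / (2 y1)
s = (3*7^2 + 20) / (2*10) mod 31 = 13
x3 = s^2 - 2 x1 mod 31 = 13^2 - 2*7 = 0
y3 = s (x1 - x3) - y1 mod 31 = 13 * (7 - 0) - 10 = 19

2P = (0, 19)


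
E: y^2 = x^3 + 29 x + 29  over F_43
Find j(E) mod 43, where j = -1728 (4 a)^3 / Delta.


Delta = -16(4 a^3 + 27 b^2) mod 43 = 42
-1728 * (4 a)^3 = -1728 * (4*29)^3 mod 43 = 32
j = 32 * 42^(-1) mod 43 = 11

j = 11 (mod 43)


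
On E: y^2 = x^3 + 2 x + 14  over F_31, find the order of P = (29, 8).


Compute successive multiples of P until we hit O:
  1P = (29, 8)
  2P = (13, 6)
  3P = (5, 26)
  4P = (15, 28)
  5P = (27, 29)
  6P = (0, 13)
  7P = (16, 9)
  8P = (6, 26)
  ... (continuing to 23P)
  23P = O

ord(P) = 23


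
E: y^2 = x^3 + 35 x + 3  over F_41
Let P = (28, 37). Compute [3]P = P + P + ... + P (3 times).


k = 3 = 11_2 (binary, LSB first: 11)
Double-and-add from P = (28, 37):
  bit 0 = 1: acc = O + (28, 37) = (28, 37)
  bit 1 = 1: acc = (28, 37) + (1, 30) = (2, 32)

3P = (2, 32)


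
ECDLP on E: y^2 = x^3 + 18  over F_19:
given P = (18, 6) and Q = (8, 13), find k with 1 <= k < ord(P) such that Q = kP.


Enumerate multiples of P until we hit Q = (8, 13):
  1P = (18, 6)
  2P = (8, 6)
  3P = (12, 13)
  4P = (12, 6)
  5P = (8, 13)
Match found at i = 5.

k = 5


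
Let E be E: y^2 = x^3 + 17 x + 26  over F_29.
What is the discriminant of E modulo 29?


4 a^3 + 27 b^2 = 4*17^3 + 27*26^2 = 19652 + 18252 = 37904
Delta = -16 * (37904) = -606464
Delta mod 29 = 13

Delta = 13 (mod 29)


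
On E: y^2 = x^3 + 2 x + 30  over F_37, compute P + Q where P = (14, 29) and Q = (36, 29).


P != Q, so use the chord formula.
s = (y2 - y1) / (x2 - x1) = (0) / (22) mod 37 = 0
x3 = s^2 - x1 - x2 mod 37 = 0^2 - 14 - 36 = 24
y3 = s (x1 - x3) - y1 mod 37 = 0 * (14 - 24) - 29 = 8

P + Q = (24, 8)


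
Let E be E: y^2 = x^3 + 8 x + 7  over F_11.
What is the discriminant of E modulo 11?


4 a^3 + 27 b^2 = 4*8^3 + 27*7^2 = 2048 + 1323 = 3371
Delta = -16 * (3371) = -53936
Delta mod 11 = 8

Delta = 8 (mod 11)


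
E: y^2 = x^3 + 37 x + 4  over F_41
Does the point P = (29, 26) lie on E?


Check whether y^2 = x^3 + 37 x + 4 (mod 41) for (x, y) = (29, 26).
LHS: y^2 = 26^2 mod 41 = 20
RHS: x^3 + 37 x + 4 = 29^3 + 37*29 + 4 mod 41 = 5
LHS != RHS

No, not on the curve


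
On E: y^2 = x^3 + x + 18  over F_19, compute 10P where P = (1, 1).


k = 10 = 1010_2 (binary, LSB first: 0101)
Double-and-add from P = (1, 1):
  bit 0 = 0: acc unchanged = O
  bit 1 = 1: acc = O + (2, 16) = (2, 16)
  bit 2 = 0: acc unchanged = (2, 16)
  bit 3 = 1: acc = (2, 16) + (15, 8) = (8, 14)

10P = (8, 14)


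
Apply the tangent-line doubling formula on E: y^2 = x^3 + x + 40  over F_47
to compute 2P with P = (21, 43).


Doubling: s = (3 x1^2 + a) / (2 y1)
s = (3*21^2 + 1) / (2*43) mod 47 = 46
x3 = s^2 - 2 x1 mod 47 = 46^2 - 2*21 = 6
y3 = s (x1 - x3) - y1 mod 47 = 46 * (21 - 6) - 43 = 36

2P = (6, 36)


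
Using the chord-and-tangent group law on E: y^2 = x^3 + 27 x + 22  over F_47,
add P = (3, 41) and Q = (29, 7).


P != Q, so use the chord formula.
s = (y2 - y1) / (x2 - x1) = (13) / (26) mod 47 = 24
x3 = s^2 - x1 - x2 mod 47 = 24^2 - 3 - 29 = 27
y3 = s (x1 - x3) - y1 mod 47 = 24 * (3 - 27) - 41 = 41

P + Q = (27, 41)


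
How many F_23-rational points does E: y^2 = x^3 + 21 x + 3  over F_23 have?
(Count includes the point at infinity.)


For each x in F_23, count y with y^2 = x^3 + 21 x + 3 mod 23:
  x = 0: RHS = 3, y in [7, 16]  -> 2 point(s)
  x = 1: RHS = 2, y in [5, 18]  -> 2 point(s)
  x = 3: RHS = 1, y in [1, 22]  -> 2 point(s)
  x = 4: RHS = 13, y in [6, 17]  -> 2 point(s)
  x = 5: RHS = 3, y in [7, 16]  -> 2 point(s)
  x = 6: RHS = 0, y in [0]  -> 1 point(s)
  x = 8: RHS = 16, y in [4, 19]  -> 2 point(s)
  x = 9: RHS = 1, y in [1, 22]  -> 2 point(s)
  x = 11: RHS = 1, y in [1, 22]  -> 2 point(s)
  x = 13: RHS = 12, y in [9, 14]  -> 2 point(s)
  x = 15: RHS = 13, y in [6, 17]  -> 2 point(s)
  x = 17: RHS = 6, y in [11, 12]  -> 2 point(s)
  x = 18: RHS = 3, y in [7, 16]  -> 2 point(s)
  x = 19: RHS = 16, y in [4, 19]  -> 2 point(s)
  x = 22: RHS = 4, y in [2, 21]  -> 2 point(s)
Affine points: 29. Add the point at infinity: total = 30.

#E(F_23) = 30


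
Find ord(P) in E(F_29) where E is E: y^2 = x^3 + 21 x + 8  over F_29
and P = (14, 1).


Compute successive multiples of P until we hit O:
  1P = (14, 1)
  2P = (1, 28)
  3P = (19, 25)
  4P = (26, 11)
  5P = (5, 21)
  6P = (11, 2)
  7P = (17, 0)
  8P = (11, 27)
  ... (continuing to 14P)
  14P = O

ord(P) = 14


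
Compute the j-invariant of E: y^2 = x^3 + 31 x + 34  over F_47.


Delta = -16(4 a^3 + 27 b^2) mod 47 = 8
-1728 * (4 a)^3 = -1728 * (4*31)^3 mod 47 = 7
j = 7 * 8^(-1) mod 47 = 42

j = 42 (mod 47)


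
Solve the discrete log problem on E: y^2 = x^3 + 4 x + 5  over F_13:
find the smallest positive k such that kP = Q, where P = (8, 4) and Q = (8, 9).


Enumerate multiples of P until we hit Q = (8, 9):
  1P = (8, 4)
  2P = (9, 4)
  3P = (9, 9)
  4P = (8, 9)
Match found at i = 4.

k = 4


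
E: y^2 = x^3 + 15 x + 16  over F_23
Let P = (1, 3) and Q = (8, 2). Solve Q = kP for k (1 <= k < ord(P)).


Enumerate multiples of P until we hit Q = (8, 2):
  1P = (1, 3)
  2P = (7, 2)
  3P = (8, 2)
Match found at i = 3.

k = 3


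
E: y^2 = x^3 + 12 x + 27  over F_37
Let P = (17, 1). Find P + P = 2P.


Doubling: s = (3 x1^2 + a) / (2 y1)
s = (3*17^2 + 12) / (2*1) mod 37 = 14
x3 = s^2 - 2 x1 mod 37 = 14^2 - 2*17 = 14
y3 = s (x1 - x3) - y1 mod 37 = 14 * (17 - 14) - 1 = 4

2P = (14, 4)


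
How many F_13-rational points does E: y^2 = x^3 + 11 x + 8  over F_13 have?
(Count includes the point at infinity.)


For each x in F_13, count y with y^2 = x^3 + 11 x + 8 mod 13:
  x = 2: RHS = 12, y in [5, 8]  -> 2 point(s)
  x = 3: RHS = 3, y in [4, 9]  -> 2 point(s)
  x = 4: RHS = 12, y in [5, 8]  -> 2 point(s)
  x = 6: RHS = 4, y in [2, 11]  -> 2 point(s)
  x = 7: RHS = 12, y in [5, 8]  -> 2 point(s)
  x = 8: RHS = 10, y in [6, 7]  -> 2 point(s)
  x = 9: RHS = 4, y in [2, 11]  -> 2 point(s)
  x = 10: RHS = 0, y in [0]  -> 1 point(s)
  x = 11: RHS = 4, y in [2, 11]  -> 2 point(s)
  x = 12: RHS = 9, y in [3, 10]  -> 2 point(s)
Affine points: 19. Add the point at infinity: total = 20.

#E(F_13) = 20


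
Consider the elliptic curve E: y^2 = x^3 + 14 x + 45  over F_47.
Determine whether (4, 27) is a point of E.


Check whether y^2 = x^3 + 14 x + 45 (mod 47) for (x, y) = (4, 27).
LHS: y^2 = 27^2 mod 47 = 24
RHS: x^3 + 14 x + 45 = 4^3 + 14*4 + 45 mod 47 = 24
LHS = RHS

Yes, on the curve


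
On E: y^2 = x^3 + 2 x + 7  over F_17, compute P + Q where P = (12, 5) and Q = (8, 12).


P != Q, so use the chord formula.
s = (y2 - y1) / (x2 - x1) = (7) / (13) mod 17 = 11
x3 = s^2 - x1 - x2 mod 17 = 11^2 - 12 - 8 = 16
y3 = s (x1 - x3) - y1 mod 17 = 11 * (12 - 16) - 5 = 2

P + Q = (16, 2)


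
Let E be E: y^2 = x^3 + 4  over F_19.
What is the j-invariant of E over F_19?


Delta = -16(4 a^3 + 27 b^2) mod 19 = 4
-1728 * (4 a)^3 = -1728 * (4*0)^3 mod 19 = 0
j = 0 * 4^(-1) mod 19 = 0

j = 0 (mod 19)


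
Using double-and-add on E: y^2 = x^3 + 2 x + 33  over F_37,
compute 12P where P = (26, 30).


k = 12 = 1100_2 (binary, LSB first: 0011)
Double-and-add from P = (26, 30):
  bit 0 = 0: acc unchanged = O
  bit 1 = 0: acc unchanged = O
  bit 2 = 1: acc = O + (24, 20) = (24, 20)
  bit 3 = 1: acc = (24, 20) + (35, 13) = (31, 8)

12P = (31, 8)


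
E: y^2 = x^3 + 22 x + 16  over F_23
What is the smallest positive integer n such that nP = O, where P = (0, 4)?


Compute successive multiples of P until we hit O:
  1P = (0, 4)
  2P = (9, 0)
  3P = (0, 19)
  4P = O

ord(P) = 4


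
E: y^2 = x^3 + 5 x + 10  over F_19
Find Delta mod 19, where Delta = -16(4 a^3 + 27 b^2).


4 a^3 + 27 b^2 = 4*5^3 + 27*10^2 = 500 + 2700 = 3200
Delta = -16 * (3200) = -51200
Delta mod 19 = 5

Delta = 5 (mod 19)


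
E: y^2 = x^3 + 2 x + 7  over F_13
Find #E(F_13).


For each x in F_13, count y with y^2 = x^3 + 2 x + 7 mod 13:
  x = 1: RHS = 10, y in [6, 7]  -> 2 point(s)
  x = 3: RHS = 1, y in [1, 12]  -> 2 point(s)
  x = 4: RHS = 1, y in [1, 12]  -> 2 point(s)
  x = 5: RHS = 12, y in [5, 8]  -> 2 point(s)
  x = 6: RHS = 1, y in [1, 12]  -> 2 point(s)
  x = 7: RHS = 0, y in [0]  -> 1 point(s)
  x = 9: RHS = 0, y in [0]  -> 1 point(s)
  x = 10: RHS = 0, y in [0]  -> 1 point(s)
  x = 12: RHS = 4, y in [2, 11]  -> 2 point(s)
Affine points: 15. Add the point at infinity: total = 16.

#E(F_13) = 16


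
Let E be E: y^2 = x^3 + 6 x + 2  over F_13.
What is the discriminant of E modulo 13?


4 a^3 + 27 b^2 = 4*6^3 + 27*2^2 = 864 + 108 = 972
Delta = -16 * (972) = -15552
Delta mod 13 = 9

Delta = 9 (mod 13)


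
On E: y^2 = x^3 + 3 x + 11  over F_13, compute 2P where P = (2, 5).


Doubling: s = (3 x1^2 + a) / (2 y1)
s = (3*2^2 + 3) / (2*5) mod 13 = 8
x3 = s^2 - 2 x1 mod 13 = 8^2 - 2*2 = 8
y3 = s (x1 - x3) - y1 mod 13 = 8 * (2 - 8) - 5 = 12

2P = (8, 12)


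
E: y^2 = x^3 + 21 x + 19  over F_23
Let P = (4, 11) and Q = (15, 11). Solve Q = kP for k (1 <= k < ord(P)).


Enumerate multiples of P until we hit Q = (15, 11):
  1P = (4, 11)
  2P = (15, 12)
  3P = (8, 20)
  4P = (6, 19)
  5P = (6, 4)
  6P = (8, 3)
  7P = (15, 11)
Match found at i = 7.

k = 7


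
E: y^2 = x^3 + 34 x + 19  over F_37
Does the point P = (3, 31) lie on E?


Check whether y^2 = x^3 + 34 x + 19 (mod 37) for (x, y) = (3, 31).
LHS: y^2 = 31^2 mod 37 = 36
RHS: x^3 + 34 x + 19 = 3^3 + 34*3 + 19 mod 37 = 0
LHS != RHS

No, not on the curve


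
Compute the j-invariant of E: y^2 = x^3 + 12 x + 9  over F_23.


Delta = -16(4 a^3 + 27 b^2) mod 23 = 6
-1728 * (4 a)^3 = -1728 * (4*12)^3 mod 23 = 22
j = 22 * 6^(-1) mod 23 = 19

j = 19 (mod 23)


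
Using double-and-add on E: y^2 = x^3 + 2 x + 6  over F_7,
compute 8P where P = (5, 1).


k = 8 = 1000_2 (binary, LSB first: 0001)
Double-and-add from P = (5, 1):
  bit 0 = 0: acc unchanged = O
  bit 1 = 0: acc unchanged = O
  bit 2 = 0: acc unchanged = O
  bit 3 = 1: acc = O + (2, 2) = (2, 2)

8P = (2, 2)


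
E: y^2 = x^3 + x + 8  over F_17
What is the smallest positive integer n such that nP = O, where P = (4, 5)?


Compute successive multiples of P until we hit O:
  1P = (4, 5)
  2P = (7, 16)
  3P = (10, 7)
  4P = (5, 6)
  5P = (9, 7)
  6P = (13, 5)
  7P = (0, 12)
  8P = (15, 10)
  ... (continuing to 25P)
  25P = O

ord(P) = 25


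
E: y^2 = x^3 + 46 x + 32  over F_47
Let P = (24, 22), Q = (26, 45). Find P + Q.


P != Q, so use the chord formula.
s = (y2 - y1) / (x2 - x1) = (23) / (2) mod 47 = 35
x3 = s^2 - x1 - x2 mod 47 = 35^2 - 24 - 26 = 0
y3 = s (x1 - x3) - y1 mod 47 = 35 * (24 - 0) - 22 = 19

P + Q = (0, 19)


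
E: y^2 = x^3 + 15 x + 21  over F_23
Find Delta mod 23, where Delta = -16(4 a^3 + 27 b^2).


4 a^3 + 27 b^2 = 4*15^3 + 27*21^2 = 13500 + 11907 = 25407
Delta = -16 * (25407) = -406512
Delta mod 23 = 13

Delta = 13 (mod 23)


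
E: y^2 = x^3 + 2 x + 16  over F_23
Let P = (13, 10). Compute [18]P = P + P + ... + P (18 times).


k = 18 = 10010_2 (binary, LSB first: 01001)
Double-and-add from P = (13, 10):
  bit 0 = 0: acc unchanged = O
  bit 1 = 1: acc = O + (21, 21) = (21, 21)
  bit 2 = 0: acc unchanged = (21, 21)
  bit 3 = 0: acc unchanged = (21, 21)
  bit 4 = 1: acc = (21, 21) + (11, 9) = (9, 21)

18P = (9, 21)


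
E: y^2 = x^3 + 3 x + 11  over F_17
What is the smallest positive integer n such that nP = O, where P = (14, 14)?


Compute successive multiples of P until we hit O:
  1P = (14, 14)
  2P = (14, 3)
  3P = O

ord(P) = 3


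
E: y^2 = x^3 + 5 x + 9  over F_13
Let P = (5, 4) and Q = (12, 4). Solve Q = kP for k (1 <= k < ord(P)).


Enumerate multiples of P until we hit Q = (12, 4):
  1P = (5, 4)
  2P = (12, 4)
Match found at i = 2.

k = 2


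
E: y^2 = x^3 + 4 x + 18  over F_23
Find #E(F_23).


For each x in F_23, count y with y^2 = x^3 + 4 x + 18 mod 23:
  x = 0: RHS = 18, y in [8, 15]  -> 2 point(s)
  x = 1: RHS = 0, y in [0]  -> 1 point(s)
  x = 4: RHS = 6, y in [11, 12]  -> 2 point(s)
  x = 5: RHS = 2, y in [5, 18]  -> 2 point(s)
  x = 9: RHS = 1, y in [1, 22]  -> 2 point(s)
  x = 10: RHS = 0, y in [0]  -> 1 point(s)
  x = 11: RHS = 13, y in [6, 17]  -> 2 point(s)
  x = 12: RHS = 0, y in [0]  -> 1 point(s)
  x = 13: RHS = 13, y in [6, 17]  -> 2 point(s)
  x = 14: RHS = 12, y in [9, 14]  -> 2 point(s)
  x = 15: RHS = 3, y in [7, 16]  -> 2 point(s)
  x = 17: RHS = 8, y in [10, 13]  -> 2 point(s)
  x = 20: RHS = 2, y in [5, 18]  -> 2 point(s)
  x = 21: RHS = 2, y in [5, 18]  -> 2 point(s)
  x = 22: RHS = 13, y in [6, 17]  -> 2 point(s)
Affine points: 27. Add the point at infinity: total = 28.

#E(F_23) = 28


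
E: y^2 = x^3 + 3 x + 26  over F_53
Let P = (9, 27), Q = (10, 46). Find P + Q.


P != Q, so use the chord formula.
s = (y2 - y1) / (x2 - x1) = (19) / (1) mod 53 = 19
x3 = s^2 - x1 - x2 mod 53 = 19^2 - 9 - 10 = 24
y3 = s (x1 - x3) - y1 mod 53 = 19 * (9 - 24) - 27 = 6

P + Q = (24, 6)


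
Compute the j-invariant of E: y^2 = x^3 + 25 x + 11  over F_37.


Delta = -16(4 a^3 + 27 b^2) mod 37 = 8
-1728 * (4 a)^3 = -1728 * (4*25)^3 mod 37 = 11
j = 11 * 8^(-1) mod 37 = 6

j = 6 (mod 37)


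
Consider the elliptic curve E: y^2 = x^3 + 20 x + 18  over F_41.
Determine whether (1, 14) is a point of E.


Check whether y^2 = x^3 + 20 x + 18 (mod 41) for (x, y) = (1, 14).
LHS: y^2 = 14^2 mod 41 = 32
RHS: x^3 + 20 x + 18 = 1^3 + 20*1 + 18 mod 41 = 39
LHS != RHS

No, not on the curve


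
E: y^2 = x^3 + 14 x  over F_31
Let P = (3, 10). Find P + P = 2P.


Doubling: s = (3 x1^2 + a) / (2 y1)
s = (3*3^2 + 14) / (2*10) mod 31 = 16
x3 = s^2 - 2 x1 mod 31 = 16^2 - 2*3 = 2
y3 = s (x1 - x3) - y1 mod 31 = 16 * (3 - 2) - 10 = 6

2P = (2, 6)


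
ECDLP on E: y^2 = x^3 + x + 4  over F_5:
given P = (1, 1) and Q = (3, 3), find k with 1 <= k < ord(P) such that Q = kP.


Enumerate multiples of P until we hit Q = (3, 3):
  1P = (1, 1)
  2P = (2, 2)
  3P = (3, 2)
  4P = (0, 2)
  5P = (0, 3)
  6P = (3, 3)
Match found at i = 6.

k = 6


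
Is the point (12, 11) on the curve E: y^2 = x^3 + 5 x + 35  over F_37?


Check whether y^2 = x^3 + 5 x + 35 (mod 37) for (x, y) = (12, 11).
LHS: y^2 = 11^2 mod 37 = 10
RHS: x^3 + 5 x + 35 = 12^3 + 5*12 + 35 mod 37 = 10
LHS = RHS

Yes, on the curve


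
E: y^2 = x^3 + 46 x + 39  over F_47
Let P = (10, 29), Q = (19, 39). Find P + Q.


P != Q, so use the chord formula.
s = (y2 - y1) / (x2 - x1) = (10) / (9) mod 47 = 22
x3 = s^2 - x1 - x2 mod 47 = 22^2 - 10 - 19 = 32
y3 = s (x1 - x3) - y1 mod 47 = 22 * (10 - 32) - 29 = 4

P + Q = (32, 4)


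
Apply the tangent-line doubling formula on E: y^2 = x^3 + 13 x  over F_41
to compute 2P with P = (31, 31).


Doubling: s = (3 x1^2 + a) / (2 y1)
s = (3*31^2 + 13) / (2*31) mod 41 = 11
x3 = s^2 - 2 x1 mod 41 = 11^2 - 2*31 = 18
y3 = s (x1 - x3) - y1 mod 41 = 11 * (31 - 18) - 31 = 30

2P = (18, 30)


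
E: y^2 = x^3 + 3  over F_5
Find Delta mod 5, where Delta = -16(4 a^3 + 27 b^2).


4 a^3 + 27 b^2 = 4*0^3 + 27*3^2 = 0 + 243 = 243
Delta = -16 * (243) = -3888
Delta mod 5 = 2

Delta = 2 (mod 5)


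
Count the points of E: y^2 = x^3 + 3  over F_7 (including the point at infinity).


For each x in F_7, count y with y^2 = x^3 + 0 x + 3 mod 7:
  x = 1: RHS = 4, y in [2, 5]  -> 2 point(s)
  x = 2: RHS = 4, y in [2, 5]  -> 2 point(s)
  x = 3: RHS = 2, y in [3, 4]  -> 2 point(s)
  x = 4: RHS = 4, y in [2, 5]  -> 2 point(s)
  x = 5: RHS = 2, y in [3, 4]  -> 2 point(s)
  x = 6: RHS = 2, y in [3, 4]  -> 2 point(s)
Affine points: 12. Add the point at infinity: total = 13.

#E(F_7) = 13


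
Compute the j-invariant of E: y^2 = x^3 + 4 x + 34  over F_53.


Delta = -16(4 a^3 + 27 b^2) mod 53 = 12
-1728 * (4 a)^3 = -1728 * (4*4)^3 mod 53 = 50
j = 50 * 12^(-1) mod 53 = 13

j = 13 (mod 53)


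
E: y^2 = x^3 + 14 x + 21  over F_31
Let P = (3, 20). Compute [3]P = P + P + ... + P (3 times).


k = 3 = 11_2 (binary, LSB first: 11)
Double-and-add from P = (3, 20):
  bit 0 = 1: acc = O + (3, 20) = (3, 20)
  bit 1 = 1: acc = (3, 20) + (27, 5) = (29, 4)

3P = (29, 4)


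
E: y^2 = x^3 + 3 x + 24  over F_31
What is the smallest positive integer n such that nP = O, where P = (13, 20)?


Compute successive multiples of P until we hit O:
  1P = (13, 20)
  2P = (30, 19)
  3P = (16, 13)
  4P = (4, 21)
  5P = (1, 20)
  6P = (17, 11)
  7P = (8, 23)
  8P = (24, 30)
  ... (continuing to 42P)
  42P = O

ord(P) = 42


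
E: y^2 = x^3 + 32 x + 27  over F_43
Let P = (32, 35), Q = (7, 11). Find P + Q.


P != Q, so use the chord formula.
s = (y2 - y1) / (x2 - x1) = (19) / (18) mod 43 = 13
x3 = s^2 - x1 - x2 mod 43 = 13^2 - 32 - 7 = 1
y3 = s (x1 - x3) - y1 mod 43 = 13 * (32 - 1) - 35 = 24

P + Q = (1, 24)


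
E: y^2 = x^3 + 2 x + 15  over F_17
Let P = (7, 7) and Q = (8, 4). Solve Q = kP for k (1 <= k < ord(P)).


Enumerate multiples of P until we hit Q = (8, 4):
  1P = (7, 7)
  2P = (1, 1)
  3P = (10, 7)
  4P = (0, 10)
  5P = (14, 13)
  6P = (12, 13)
  7P = (11, 12)
  8P = (8, 13)
  9P = (4, 11)
  10P = (4, 6)
  11P = (8, 4)
Match found at i = 11.

k = 11


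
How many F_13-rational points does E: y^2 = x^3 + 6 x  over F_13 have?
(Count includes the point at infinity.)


For each x in F_13, count y with y^2 = x^3 + 6 x + 0 mod 13:
  x = 0: RHS = 0, y in [0]  -> 1 point(s)
  x = 4: RHS = 10, y in [6, 7]  -> 2 point(s)
  x = 5: RHS = 12, y in [5, 8]  -> 2 point(s)
  x = 8: RHS = 1, y in [1, 12]  -> 2 point(s)
  x = 9: RHS = 3, y in [4, 9]  -> 2 point(s)
Affine points: 9. Add the point at infinity: total = 10.

#E(F_13) = 10


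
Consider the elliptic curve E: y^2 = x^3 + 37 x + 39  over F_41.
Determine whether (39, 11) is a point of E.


Check whether y^2 = x^3 + 37 x + 39 (mod 41) for (x, y) = (39, 11).
LHS: y^2 = 11^2 mod 41 = 39
RHS: x^3 + 37 x + 39 = 39^3 + 37*39 + 39 mod 41 = 39
LHS = RHS

Yes, on the curve


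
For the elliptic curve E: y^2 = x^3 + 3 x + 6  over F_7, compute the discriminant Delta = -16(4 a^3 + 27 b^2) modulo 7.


4 a^3 + 27 b^2 = 4*3^3 + 27*6^2 = 108 + 972 = 1080
Delta = -16 * (1080) = -17280
Delta mod 7 = 3

Delta = 3 (mod 7)


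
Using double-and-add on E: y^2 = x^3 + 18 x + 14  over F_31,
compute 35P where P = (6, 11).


k = 35 = 100011_2 (binary, LSB first: 110001)
Double-and-add from P = (6, 11):
  bit 0 = 1: acc = O + (6, 11) = (6, 11)
  bit 1 = 1: acc = (6, 11) + (29, 1) = (15, 1)
  bit 2 = 0: acc unchanged = (15, 1)
  bit 3 = 0: acc unchanged = (15, 1)
  bit 4 = 0: acc unchanged = (15, 1)
  bit 5 = 1: acc = (15, 1) + (12, 25) = (6, 20)

35P = (6, 20)


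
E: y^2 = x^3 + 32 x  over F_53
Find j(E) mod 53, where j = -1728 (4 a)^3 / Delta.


Delta = -16(4 a^3 + 27 b^2) mod 53 = 5
-1728 * (4 a)^3 = -1728 * (4*32)^3 mod 53 = 1
j = 1 * 5^(-1) mod 53 = 32

j = 32 (mod 53)


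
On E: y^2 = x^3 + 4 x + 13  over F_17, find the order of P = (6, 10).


Compute successive multiples of P until we hit O:
  1P = (6, 10)
  2P = (1, 1)
  3P = (1, 16)
  4P = (6, 7)
  5P = O

ord(P) = 5


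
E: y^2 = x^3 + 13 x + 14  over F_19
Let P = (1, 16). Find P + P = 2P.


Doubling: s = (3 x1^2 + a) / (2 y1)
s = (3*1^2 + 13) / (2*16) mod 19 = 10
x3 = s^2 - 2 x1 mod 19 = 10^2 - 2*1 = 3
y3 = s (x1 - x3) - y1 mod 19 = 10 * (1 - 3) - 16 = 2

2P = (3, 2)


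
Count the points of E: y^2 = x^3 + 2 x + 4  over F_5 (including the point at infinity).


For each x in F_5, count y with y^2 = x^3 + 2 x + 4 mod 5:
  x = 0: RHS = 4, y in [2, 3]  -> 2 point(s)
  x = 2: RHS = 1, y in [1, 4]  -> 2 point(s)
  x = 4: RHS = 1, y in [1, 4]  -> 2 point(s)
Affine points: 6. Add the point at infinity: total = 7.

#E(F_5) = 7


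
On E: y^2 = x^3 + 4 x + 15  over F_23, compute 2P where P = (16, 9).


Doubling: s = (3 x1^2 + a) / (2 y1)
s = (3*16^2 + 4) / (2*9) mod 23 = 2
x3 = s^2 - 2 x1 mod 23 = 2^2 - 2*16 = 18
y3 = s (x1 - x3) - y1 mod 23 = 2 * (16 - 18) - 9 = 10

2P = (18, 10)


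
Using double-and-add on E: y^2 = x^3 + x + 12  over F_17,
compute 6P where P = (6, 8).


k = 6 = 110_2 (binary, LSB first: 011)
Double-and-add from P = (6, 8):
  bit 0 = 0: acc unchanged = O
  bit 1 = 1: acc = O + (3, 5) = (3, 5)
  bit 2 = 1: acc = (3, 5) + (10, 6) = (12, 1)

6P = (12, 1)


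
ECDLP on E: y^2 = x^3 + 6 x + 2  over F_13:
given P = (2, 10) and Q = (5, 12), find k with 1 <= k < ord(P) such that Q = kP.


Enumerate multiples of P until we hit Q = (5, 12):
  1P = (2, 10)
  2P = (5, 12)
Match found at i = 2.

k = 2


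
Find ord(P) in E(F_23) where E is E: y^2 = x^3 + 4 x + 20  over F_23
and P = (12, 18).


Compute successive multiples of P until we hit O:
  1P = (12, 18)
  2P = (2, 6)
  3P = (4, 10)
  4P = (8, 9)
  5P = (21, 2)
  6P = (19, 20)
  7P = (1, 18)
  8P = (10, 5)
  ... (continuing to 28P)
  28P = O

ord(P) = 28


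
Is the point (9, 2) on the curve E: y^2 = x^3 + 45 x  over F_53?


Check whether y^2 = x^3 + 45 x + 0 (mod 53) for (x, y) = (9, 2).
LHS: y^2 = 2^2 mod 53 = 4
RHS: x^3 + 45 x + 0 = 9^3 + 45*9 + 0 mod 53 = 21
LHS != RHS

No, not on the curve


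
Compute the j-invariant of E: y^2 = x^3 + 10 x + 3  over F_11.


Delta = -16(4 a^3 + 27 b^2) mod 11 = 4
-1728 * (4 a)^3 = -1728 * (4*10)^3 mod 11 = 9
j = 9 * 4^(-1) mod 11 = 5

j = 5 (mod 11)


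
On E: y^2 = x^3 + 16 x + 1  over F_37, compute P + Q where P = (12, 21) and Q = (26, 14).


P != Q, so use the chord formula.
s = (y2 - y1) / (x2 - x1) = (30) / (14) mod 37 = 18
x3 = s^2 - x1 - x2 mod 37 = 18^2 - 12 - 26 = 27
y3 = s (x1 - x3) - y1 mod 37 = 18 * (12 - 27) - 21 = 5

P + Q = (27, 5)


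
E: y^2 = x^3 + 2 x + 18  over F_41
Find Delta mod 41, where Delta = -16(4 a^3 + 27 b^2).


4 a^3 + 27 b^2 = 4*2^3 + 27*18^2 = 32 + 8748 = 8780
Delta = -16 * (8780) = -140480
Delta mod 41 = 27

Delta = 27 (mod 41)


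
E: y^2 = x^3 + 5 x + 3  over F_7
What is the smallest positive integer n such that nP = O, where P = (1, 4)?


Compute successive multiples of P until we hit O:
  1P = (1, 4)
  2P = (6, 5)
  3P = (2, 0)
  4P = (6, 2)
  5P = (1, 3)
  6P = O

ord(P) = 6


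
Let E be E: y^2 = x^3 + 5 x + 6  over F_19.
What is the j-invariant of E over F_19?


Delta = -16(4 a^3 + 27 b^2) mod 19 = 8
-1728 * (4 a)^3 = -1728 * (4*5)^3 mod 19 = 1
j = 1 * 8^(-1) mod 19 = 12

j = 12 (mod 19)


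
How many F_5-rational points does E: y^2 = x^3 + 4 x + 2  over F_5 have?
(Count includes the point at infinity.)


For each x in F_5, count y with y^2 = x^3 + 4 x + 2 mod 5:
  x = 3: RHS = 1, y in [1, 4]  -> 2 point(s)
Affine points: 2. Add the point at infinity: total = 3.

#E(F_5) = 3


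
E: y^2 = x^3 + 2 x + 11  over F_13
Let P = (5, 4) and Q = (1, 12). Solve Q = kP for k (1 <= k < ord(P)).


Enumerate multiples of P until we hit Q = (1, 12):
  1P = (5, 4)
  2P = (2, 7)
  3P = (7, 11)
  4P = (10, 11)
  5P = (1, 12)
Match found at i = 5.

k = 5


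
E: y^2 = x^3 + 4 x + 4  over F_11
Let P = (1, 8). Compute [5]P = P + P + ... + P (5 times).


k = 5 = 101_2 (binary, LSB first: 101)
Double-and-add from P = (1, 8):
  bit 0 = 1: acc = O + (1, 8) = (1, 8)
  bit 1 = 0: acc unchanged = (1, 8)
  bit 2 = 1: acc = (1, 8) + (2, 3) = (0, 9)

5P = (0, 9)


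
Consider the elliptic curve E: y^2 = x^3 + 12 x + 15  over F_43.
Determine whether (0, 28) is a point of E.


Check whether y^2 = x^3 + 12 x + 15 (mod 43) for (x, y) = (0, 28).
LHS: y^2 = 28^2 mod 43 = 10
RHS: x^3 + 12 x + 15 = 0^3 + 12*0 + 15 mod 43 = 15
LHS != RHS

No, not on the curve


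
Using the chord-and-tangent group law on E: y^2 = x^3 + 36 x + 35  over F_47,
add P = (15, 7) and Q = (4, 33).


P != Q, so use the chord formula.
s = (y2 - y1) / (x2 - x1) = (26) / (36) mod 47 = 19
x3 = s^2 - x1 - x2 mod 47 = 19^2 - 15 - 4 = 13
y3 = s (x1 - x3) - y1 mod 47 = 19 * (15 - 13) - 7 = 31

P + Q = (13, 31)


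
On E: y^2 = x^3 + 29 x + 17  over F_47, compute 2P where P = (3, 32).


Doubling: s = (3 x1^2 + a) / (2 y1)
s = (3*3^2 + 29) / (2*32) mod 47 = 42
x3 = s^2 - 2 x1 mod 47 = 42^2 - 2*3 = 19
y3 = s (x1 - x3) - y1 mod 47 = 42 * (3 - 19) - 32 = 1

2P = (19, 1)


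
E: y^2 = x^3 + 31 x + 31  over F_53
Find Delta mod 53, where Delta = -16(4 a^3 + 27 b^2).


4 a^3 + 27 b^2 = 4*31^3 + 27*31^2 = 119164 + 25947 = 145111
Delta = -16 * (145111) = -2321776
Delta mod 53 = 48

Delta = 48 (mod 53)


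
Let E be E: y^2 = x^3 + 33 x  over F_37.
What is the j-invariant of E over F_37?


Delta = -16(4 a^3 + 27 b^2) mod 37 = 26
-1728 * (4 a)^3 = -1728 * (4*33)^3 mod 37 = 10
j = 10 * 26^(-1) mod 37 = 26

j = 26 (mod 37)


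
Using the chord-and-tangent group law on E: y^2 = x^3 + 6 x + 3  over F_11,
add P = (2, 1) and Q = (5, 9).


P != Q, so use the chord formula.
s = (y2 - y1) / (x2 - x1) = (8) / (3) mod 11 = 10
x3 = s^2 - x1 - x2 mod 11 = 10^2 - 2 - 5 = 5
y3 = s (x1 - x3) - y1 mod 11 = 10 * (2 - 5) - 1 = 2

P + Q = (5, 2)


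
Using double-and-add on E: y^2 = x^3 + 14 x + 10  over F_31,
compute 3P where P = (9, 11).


k = 3 = 11_2 (binary, LSB first: 11)
Double-and-add from P = (9, 11):
  bit 0 = 1: acc = O + (9, 11) = (9, 11)
  bit 1 = 1: acc = (9, 11) + (14, 25) = (27, 13)

3P = (27, 13)


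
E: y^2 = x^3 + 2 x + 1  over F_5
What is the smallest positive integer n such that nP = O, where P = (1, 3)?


Compute successive multiples of P until we hit O:
  1P = (1, 3)
  2P = (3, 2)
  3P = (0, 4)
  4P = (0, 1)
  5P = (3, 3)
  6P = (1, 2)
  7P = O

ord(P) = 7


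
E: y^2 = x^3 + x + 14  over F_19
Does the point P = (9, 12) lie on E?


Check whether y^2 = x^3 + 1 x + 14 (mod 19) for (x, y) = (9, 12).
LHS: y^2 = 12^2 mod 19 = 11
RHS: x^3 + 1 x + 14 = 9^3 + 1*9 + 14 mod 19 = 11
LHS = RHS

Yes, on the curve


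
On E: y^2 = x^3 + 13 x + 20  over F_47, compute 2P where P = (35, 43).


Doubling: s = (3 x1^2 + a) / (2 y1)
s = (3*35^2 + 13) / (2*43) mod 47 = 9
x3 = s^2 - 2 x1 mod 47 = 9^2 - 2*35 = 11
y3 = s (x1 - x3) - y1 mod 47 = 9 * (35 - 11) - 43 = 32

2P = (11, 32)
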